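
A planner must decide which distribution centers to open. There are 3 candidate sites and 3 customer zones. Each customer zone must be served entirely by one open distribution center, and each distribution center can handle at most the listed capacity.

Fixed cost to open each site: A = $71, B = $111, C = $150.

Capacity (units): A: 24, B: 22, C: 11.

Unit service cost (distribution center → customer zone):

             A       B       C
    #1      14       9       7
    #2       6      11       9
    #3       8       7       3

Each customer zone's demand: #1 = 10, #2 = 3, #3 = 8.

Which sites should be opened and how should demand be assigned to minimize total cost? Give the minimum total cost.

Minimum total cost: 290

Open {B}: #1→B 9·10=90, #2→B 11·3=33, #3→B 7·8=56.
Loads: B carries 21/22. Service 179; fixed 111; total 290.
Next best feasible plan costs 293.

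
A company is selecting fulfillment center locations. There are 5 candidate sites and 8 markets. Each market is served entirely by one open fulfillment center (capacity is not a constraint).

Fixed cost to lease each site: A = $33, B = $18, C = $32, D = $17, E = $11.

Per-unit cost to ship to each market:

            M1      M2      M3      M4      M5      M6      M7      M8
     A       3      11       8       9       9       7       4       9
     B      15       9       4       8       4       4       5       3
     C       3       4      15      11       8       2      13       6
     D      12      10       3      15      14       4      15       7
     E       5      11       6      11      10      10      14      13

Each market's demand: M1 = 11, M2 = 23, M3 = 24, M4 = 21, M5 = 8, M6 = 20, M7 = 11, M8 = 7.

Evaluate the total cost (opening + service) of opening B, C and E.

Total cost: 598

Each market is assigned to its cheapest site among the open ones.
{B, C, E}: M1→C 3·11=33, M2→C 4·23=92, M3→B 4·24=96, M4→B 8·21=168, M5→B 4·8=32, M6→C 2·20=40, M7→B 5·11=55, M8→B 3·7=21. Service 537; fixed 61; total 598.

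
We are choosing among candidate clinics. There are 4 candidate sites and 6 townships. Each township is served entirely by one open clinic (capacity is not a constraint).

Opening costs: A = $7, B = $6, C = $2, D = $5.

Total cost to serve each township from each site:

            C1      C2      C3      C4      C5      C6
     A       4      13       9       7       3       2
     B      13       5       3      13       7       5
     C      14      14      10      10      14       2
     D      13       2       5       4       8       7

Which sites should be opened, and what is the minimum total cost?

Open A and D; minimum total cost 32.

For any fixed open set, each township goes to its cheapest open site; total = fixed + service.
{A, D}: C1→A 4, C2→D 2, C3→D 5, C4→D 4, C5→A 3, C6→A 2. Service 20; fixed 12; total 32.
{A, C, D}: service 20 + fixed 14 = 34
{A, B, D}: C1→A 4, C2→D 2, C3→B 3, C4→D 4, C5→A 3, C6→A 2. Service 18; fixed 18; total 36.
{A, B, C, D}: service 18 + fixed 20 = 38
No other subset beats 32.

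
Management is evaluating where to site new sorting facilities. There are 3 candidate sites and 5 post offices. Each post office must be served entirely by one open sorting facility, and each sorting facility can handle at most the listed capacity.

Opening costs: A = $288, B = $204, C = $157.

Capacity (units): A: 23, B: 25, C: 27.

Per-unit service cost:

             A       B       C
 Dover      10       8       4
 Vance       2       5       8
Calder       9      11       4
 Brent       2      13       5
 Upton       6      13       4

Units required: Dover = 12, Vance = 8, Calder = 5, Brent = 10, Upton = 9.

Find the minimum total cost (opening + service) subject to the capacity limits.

Minimum total cost: 585

Open {A, C}: Dover→C 4·12=48, Vance→A 2·8=16, Calder→C 4·5=20, Brent→A 2·10=20, Upton→C 4·9=36.
Loads: A carries 18/23, C carries 26/27. Service 140; fixed 445; total 585.
Next best feasible plan costs 603.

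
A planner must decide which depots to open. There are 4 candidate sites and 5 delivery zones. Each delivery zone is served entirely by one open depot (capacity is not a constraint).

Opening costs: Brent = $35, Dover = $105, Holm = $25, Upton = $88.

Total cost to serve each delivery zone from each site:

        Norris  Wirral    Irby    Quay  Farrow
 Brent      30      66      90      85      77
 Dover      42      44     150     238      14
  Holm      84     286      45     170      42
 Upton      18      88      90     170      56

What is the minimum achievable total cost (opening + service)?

Minimum total cost: 328

For any fixed open set, each delivery zone goes to its cheapest open site; total = fixed + service.
{Brent, Holm}: Norris→Brent 30, Wirral→Brent 66, Irby→Holm 45, Quay→Brent 85, Farrow→Holm 42. Service 268; fixed 60; total 328.
{Brent}: service 348 + fixed 35 = 383
{Brent, Dover, Holm}: Norris→Brent 30, Wirral→Dover 44, Irby→Holm 45, Quay→Brent 85, Farrow→Dover 14. Service 218; fixed 165; total 383.
{Brent, Dover, Holm, Upton}: Norris→Upton 18, Wirral→Dover 44, Irby→Holm 45, Quay→Brent 85, Farrow→Dover 14. Service 206; fixed 253; total 459.
No other subset beats 328.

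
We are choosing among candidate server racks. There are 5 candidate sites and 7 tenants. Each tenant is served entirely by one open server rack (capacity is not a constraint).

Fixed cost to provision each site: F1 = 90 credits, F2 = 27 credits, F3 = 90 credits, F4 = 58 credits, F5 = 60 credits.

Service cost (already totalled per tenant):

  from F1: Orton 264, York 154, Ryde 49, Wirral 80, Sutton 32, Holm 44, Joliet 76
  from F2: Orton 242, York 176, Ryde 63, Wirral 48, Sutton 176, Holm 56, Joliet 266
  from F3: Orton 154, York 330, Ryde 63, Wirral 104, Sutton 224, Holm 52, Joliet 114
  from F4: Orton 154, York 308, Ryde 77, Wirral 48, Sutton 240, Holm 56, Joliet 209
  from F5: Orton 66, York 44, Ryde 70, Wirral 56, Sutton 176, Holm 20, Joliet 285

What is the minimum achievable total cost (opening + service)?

For any fixed open set, each tenant goes to its cheapest open site; total = fixed + service.
{F1, F5}: Orton→F5 66, York→F5 44, Ryde→F1 49, Wirral→F5 56, Sutton→F1 32, Holm→F5 20, Joliet→F1 76. Service 343; fixed 150; total 493.
{F1, F2, F5}: service 335 + fixed 177 = 512
{F1, F4, F5}: Orton→F5 66, York→F5 44, Ryde→F1 49, Wirral→F4 48, Sutton→F1 32, Holm→F5 20, Joliet→F1 76. Service 335; fixed 208; total 543.
{F1, F2, F3, F4, F5}: Orton→F5 66, York→F5 44, Ryde→F1 49, Wirral→F2 48, Sutton→F1 32, Holm→F5 20, Joliet→F1 76. Service 335; fixed 325; total 660.
No other subset beats 493.

Minimum total cost: 493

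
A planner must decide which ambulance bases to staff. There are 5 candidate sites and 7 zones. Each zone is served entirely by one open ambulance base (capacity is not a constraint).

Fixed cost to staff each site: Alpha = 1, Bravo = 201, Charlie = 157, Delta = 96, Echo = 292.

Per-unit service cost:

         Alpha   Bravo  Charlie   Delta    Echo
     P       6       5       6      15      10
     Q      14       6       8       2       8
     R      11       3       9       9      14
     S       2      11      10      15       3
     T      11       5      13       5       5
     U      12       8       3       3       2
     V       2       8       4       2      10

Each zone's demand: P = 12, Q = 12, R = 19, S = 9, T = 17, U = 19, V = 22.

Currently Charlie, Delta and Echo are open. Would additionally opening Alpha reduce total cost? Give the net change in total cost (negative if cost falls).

Yes — net change −8 (cost falls by 8).

Current service cost with {Charlie, Delta, Echo}: 461.
Adding Alpha: each zone re-picks its cheapest; new service cost 452, saving 9.
Extra fixed cost: 1. Net change = 1 − 9 = -8.
(Totals: 1006 → 998.)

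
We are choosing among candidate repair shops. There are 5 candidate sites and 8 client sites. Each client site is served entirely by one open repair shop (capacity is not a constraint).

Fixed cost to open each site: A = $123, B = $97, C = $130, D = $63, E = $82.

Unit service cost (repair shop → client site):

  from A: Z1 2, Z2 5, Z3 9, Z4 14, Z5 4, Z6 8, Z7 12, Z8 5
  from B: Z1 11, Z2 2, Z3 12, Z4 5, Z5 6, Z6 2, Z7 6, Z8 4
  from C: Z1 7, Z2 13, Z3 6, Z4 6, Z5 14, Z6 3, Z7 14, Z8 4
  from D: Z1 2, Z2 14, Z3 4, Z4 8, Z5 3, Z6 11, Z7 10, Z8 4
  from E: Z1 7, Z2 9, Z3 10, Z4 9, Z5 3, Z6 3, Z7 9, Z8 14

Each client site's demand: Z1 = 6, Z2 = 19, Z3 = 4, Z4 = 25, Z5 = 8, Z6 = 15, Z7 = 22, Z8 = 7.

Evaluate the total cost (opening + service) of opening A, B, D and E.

Each client site is assigned to its cheapest site among the open ones.
{A, B, D, E}: Z1→A 2·6=12, Z2→B 2·19=38, Z3→D 4·4=16, Z4→B 5·25=125, Z5→D 3·8=24, Z6→B 2·15=30, Z7→B 6·22=132, Z8→B 4·7=28. Service 405; fixed 365; total 770.

Total cost: 770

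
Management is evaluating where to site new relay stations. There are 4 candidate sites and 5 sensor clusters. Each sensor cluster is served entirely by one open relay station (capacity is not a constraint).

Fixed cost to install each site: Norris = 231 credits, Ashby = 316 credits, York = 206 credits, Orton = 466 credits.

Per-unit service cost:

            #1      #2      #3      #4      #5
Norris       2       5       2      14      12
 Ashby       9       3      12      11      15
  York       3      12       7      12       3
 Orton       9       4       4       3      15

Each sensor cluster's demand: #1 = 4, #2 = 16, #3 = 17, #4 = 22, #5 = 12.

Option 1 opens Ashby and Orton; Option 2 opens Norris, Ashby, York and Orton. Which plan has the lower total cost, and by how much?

Option 1 is cheaper by 231.

Option 1: {Ashby, Orton}: #1→Ashby 9·4=36, #2→Ashby 3·16=48, #3→Orton 4·17=68, #4→Orton 3·22=66, #5→Ashby 15·12=180. Service 398; fixed 782; total 1180.
Option 2: {Norris, Ashby, York, Orton}: #1→Norris 2·4=8, #2→Ashby 3·16=48, #3→Norris 2·17=34, #4→Orton 3·22=66, #5→York 3·12=36. Service 192; fixed 1219; total 1411.
Difference: |1180 − 1411| = 231.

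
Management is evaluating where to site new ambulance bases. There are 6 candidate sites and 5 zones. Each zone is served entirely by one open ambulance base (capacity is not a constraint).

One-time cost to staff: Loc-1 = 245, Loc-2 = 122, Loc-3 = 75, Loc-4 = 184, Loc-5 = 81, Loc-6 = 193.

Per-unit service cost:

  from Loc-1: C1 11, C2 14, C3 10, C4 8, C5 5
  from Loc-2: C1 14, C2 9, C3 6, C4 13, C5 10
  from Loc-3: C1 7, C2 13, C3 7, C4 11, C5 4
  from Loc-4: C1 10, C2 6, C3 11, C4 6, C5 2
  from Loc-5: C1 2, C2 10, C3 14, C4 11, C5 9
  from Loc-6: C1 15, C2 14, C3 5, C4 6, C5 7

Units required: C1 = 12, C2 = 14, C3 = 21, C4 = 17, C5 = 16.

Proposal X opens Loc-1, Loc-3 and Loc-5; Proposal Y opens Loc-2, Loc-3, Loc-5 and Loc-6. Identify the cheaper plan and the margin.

Proposal X: {Loc-1, Loc-3, Loc-5}: C1→Loc-5 2·12=24, C2→Loc-5 10·14=140, C3→Loc-3 7·21=147, C4→Loc-1 8·17=136, C5→Loc-3 4·16=64. Service 511; fixed 401; total 912.
Proposal Y: {Loc-2, Loc-3, Loc-5, Loc-6}: C1→Loc-5 2·12=24, C2→Loc-2 9·14=126, C3→Loc-6 5·21=105, C4→Loc-6 6·17=102, C5→Loc-3 4·16=64. Service 421; fixed 471; total 892.
Difference: |912 − 892| = 20.

Proposal Y is cheaper by 20.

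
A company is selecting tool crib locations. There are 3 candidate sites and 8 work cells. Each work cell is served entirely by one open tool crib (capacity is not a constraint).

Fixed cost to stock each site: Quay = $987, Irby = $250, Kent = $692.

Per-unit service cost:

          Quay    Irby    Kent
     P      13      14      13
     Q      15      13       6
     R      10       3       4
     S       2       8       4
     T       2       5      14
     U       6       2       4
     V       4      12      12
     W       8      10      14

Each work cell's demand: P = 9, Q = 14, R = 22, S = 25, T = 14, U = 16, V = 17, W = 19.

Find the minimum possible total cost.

For any fixed open set, each work cell goes to its cheapest open site; total = fixed + service.
{Irby}: P→Irby 14·9=126, Q→Irby 13·14=182, R→Irby 3·22=66, S→Irby 8·25=200, T→Irby 5·14=70, U→Irby 2·16=32, V→Irby 12·17=204, W→Irby 10·19=190. Service 1070; fixed 250; total 1320.
{Irby, Kent}: P→Kent 13·9=117, Q→Kent 6·14=84, R→Irby 3·22=66, S→Kent 4·25=100, T→Irby 5·14=70, U→Irby 2·16=32, V→Irby 12·17=204, W→Irby 10·19=190. Service 863; fixed 942; total 1805.
{Kent}: service 1119 + fixed 692 = 1811
{Quay, Irby, Kent}: P→Quay 13·9=117, Q→Kent 6·14=84, R→Irby 3·22=66, S→Quay 2·25=50, T→Quay 2·14=28, U→Irby 2·16=32, V→Quay 4·17=68, W→Quay 8·19=152. Service 597; fixed 1929; total 2526.
No other subset beats 1320.

Minimum total cost: 1320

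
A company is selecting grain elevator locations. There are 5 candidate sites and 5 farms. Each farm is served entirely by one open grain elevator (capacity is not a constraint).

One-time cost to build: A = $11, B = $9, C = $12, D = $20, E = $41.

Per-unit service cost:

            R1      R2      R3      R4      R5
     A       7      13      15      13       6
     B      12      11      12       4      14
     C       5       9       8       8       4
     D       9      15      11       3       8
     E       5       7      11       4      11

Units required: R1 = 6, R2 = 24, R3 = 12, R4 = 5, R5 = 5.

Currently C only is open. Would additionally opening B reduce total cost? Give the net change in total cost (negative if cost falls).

Current service cost with {C}: 402.
Adding B: each farm re-picks its cheapest; new service cost 382, saving 20.
Extra fixed cost: 9. Net change = 9 − 20 = -11.
(Totals: 414 → 403.)

Yes — net change −11 (cost falls by 11).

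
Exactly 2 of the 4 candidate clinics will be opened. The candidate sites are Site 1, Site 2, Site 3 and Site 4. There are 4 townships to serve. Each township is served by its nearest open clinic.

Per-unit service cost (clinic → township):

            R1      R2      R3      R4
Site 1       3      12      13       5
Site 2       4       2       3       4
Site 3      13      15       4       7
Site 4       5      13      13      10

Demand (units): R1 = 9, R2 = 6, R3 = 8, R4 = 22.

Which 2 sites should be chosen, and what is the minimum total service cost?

With exactly 2 open, each township uses its cheapest among the chosen.
{Site 1, Site 2}: R1→Site 1 3·9=27, R2→Site 2 2·6=12, R3→Site 2 3·8=24, R4→Site 2 4·22=88. Service cost 151.
{Site 2, Site 3}: service cost 160
{Site 2, Site 4}: service cost 160
Among all 6 size-2 choices, {Site 1, Site 2} is lowest.

Choose Site 1 and Site 2; total service cost 151.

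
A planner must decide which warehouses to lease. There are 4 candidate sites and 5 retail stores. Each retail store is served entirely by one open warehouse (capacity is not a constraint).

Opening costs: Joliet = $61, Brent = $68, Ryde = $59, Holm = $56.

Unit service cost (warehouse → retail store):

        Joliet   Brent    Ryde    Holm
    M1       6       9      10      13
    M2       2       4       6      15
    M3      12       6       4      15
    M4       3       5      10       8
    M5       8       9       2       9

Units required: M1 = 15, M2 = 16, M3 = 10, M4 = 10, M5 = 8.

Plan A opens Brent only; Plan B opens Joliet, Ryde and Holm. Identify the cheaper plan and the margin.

Plan A: {Brent}: M1→Brent 9·15=135, M2→Brent 4·16=64, M3→Brent 6·10=60, M4→Brent 5·10=50, M5→Brent 9·8=72. Service 381; fixed 68; total 449.
Plan B: {Joliet, Ryde, Holm}: M1→Joliet 6·15=90, M2→Joliet 2·16=32, M3→Ryde 4·10=40, M4→Joliet 3·10=30, M5→Ryde 2·8=16. Service 208; fixed 176; total 384.
Difference: |449 − 384| = 65.

Plan B is cheaper by 65.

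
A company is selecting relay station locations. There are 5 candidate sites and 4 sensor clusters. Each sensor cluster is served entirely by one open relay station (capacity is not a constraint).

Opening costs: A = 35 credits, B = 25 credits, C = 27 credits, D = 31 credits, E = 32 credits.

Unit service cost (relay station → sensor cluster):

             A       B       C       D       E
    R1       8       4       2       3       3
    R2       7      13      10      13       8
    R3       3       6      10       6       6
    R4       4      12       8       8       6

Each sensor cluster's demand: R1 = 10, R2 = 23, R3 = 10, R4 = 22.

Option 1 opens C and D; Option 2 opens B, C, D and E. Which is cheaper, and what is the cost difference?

Option 2 is cheaper by 33.

Option 1: {C, D}: R1→C 2·10=20, R2→C 10·23=230, R3→D 6·10=60, R4→C 8·22=176. Service 486; fixed 58; total 544.
Option 2: {B, C, D, E}: R1→C 2·10=20, R2→E 8·23=184, R3→B 6·10=60, R4→E 6·22=132. Service 396; fixed 115; total 511.
Difference: |544 − 511| = 33.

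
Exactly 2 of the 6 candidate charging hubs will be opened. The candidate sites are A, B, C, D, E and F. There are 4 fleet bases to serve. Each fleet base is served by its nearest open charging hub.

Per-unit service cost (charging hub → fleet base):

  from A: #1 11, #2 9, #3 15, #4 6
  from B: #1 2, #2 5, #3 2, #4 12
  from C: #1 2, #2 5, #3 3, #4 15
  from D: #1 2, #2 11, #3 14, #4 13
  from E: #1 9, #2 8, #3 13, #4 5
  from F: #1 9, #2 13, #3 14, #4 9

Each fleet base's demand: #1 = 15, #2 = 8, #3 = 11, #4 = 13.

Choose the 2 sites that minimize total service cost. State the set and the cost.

Choose B and E; total service cost 157.

With exactly 2 open, each fleet base uses its cheapest among the chosen.
{B, E}: #1→B 2·15=30, #2→B 5·8=40, #3→B 2·11=22, #4→E 5·13=65. Service cost 157.
{C, E}: service cost 168
{A, B}: service cost 170
Among all 15 size-2 choices, {B, E} is lowest.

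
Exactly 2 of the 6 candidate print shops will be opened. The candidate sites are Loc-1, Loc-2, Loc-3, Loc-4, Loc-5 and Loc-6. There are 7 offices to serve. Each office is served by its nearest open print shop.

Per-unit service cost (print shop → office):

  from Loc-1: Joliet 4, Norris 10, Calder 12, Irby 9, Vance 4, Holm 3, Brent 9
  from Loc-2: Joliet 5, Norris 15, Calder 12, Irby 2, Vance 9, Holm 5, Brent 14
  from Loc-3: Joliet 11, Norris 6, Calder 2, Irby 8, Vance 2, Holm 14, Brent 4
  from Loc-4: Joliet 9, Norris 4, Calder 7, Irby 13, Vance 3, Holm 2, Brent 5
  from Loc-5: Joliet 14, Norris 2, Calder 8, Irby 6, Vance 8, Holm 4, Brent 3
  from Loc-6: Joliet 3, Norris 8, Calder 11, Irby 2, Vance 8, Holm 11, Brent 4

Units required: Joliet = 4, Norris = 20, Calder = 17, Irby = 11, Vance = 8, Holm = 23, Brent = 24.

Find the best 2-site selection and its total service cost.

With exactly 2 open, each office uses its cheapest among the chosen.
{Loc-3, Loc-5}: Joliet→Loc-3 11·4=44, Norris→Loc-5 2·20=40, Calder→Loc-3 2·17=34, Irby→Loc-5 6·11=66, Vance→Loc-3 2·8=16, Holm→Loc-5 4·23=92, Brent→Loc-5 3·24=72. Service cost 364.
{Loc-3, Loc-4}: service cost 396
{Loc-4, Loc-6}: service cost 399
Among all 15 size-2 choices, {Loc-3, Loc-5} is lowest.

Choose Loc-3 and Loc-5; total service cost 364.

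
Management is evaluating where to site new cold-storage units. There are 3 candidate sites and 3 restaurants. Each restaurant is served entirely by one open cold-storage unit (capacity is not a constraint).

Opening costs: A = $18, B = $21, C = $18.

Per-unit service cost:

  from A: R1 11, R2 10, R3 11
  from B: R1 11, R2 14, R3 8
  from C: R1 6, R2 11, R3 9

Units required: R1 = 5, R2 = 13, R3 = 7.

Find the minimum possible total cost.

For any fixed open set, each restaurant goes to its cheapest open site; total = fixed + service.
{C}: R1→C 6·5=30, R2→C 11·13=143, R3→C 9·7=63. Service 236; fixed 18; total 254.
{A, C}: R1→C 6·5=30, R2→A 10·13=130, R3→C 9·7=63. Service 223; fixed 36; total 259.
{B, C}: R1→C 6·5=30, R2→C 11·13=143, R3→B 8·7=56. Service 229; fixed 39; total 268.
{A, B, C}: service 216 + fixed 57 = 273
No other subset beats 254.

Minimum total cost: 254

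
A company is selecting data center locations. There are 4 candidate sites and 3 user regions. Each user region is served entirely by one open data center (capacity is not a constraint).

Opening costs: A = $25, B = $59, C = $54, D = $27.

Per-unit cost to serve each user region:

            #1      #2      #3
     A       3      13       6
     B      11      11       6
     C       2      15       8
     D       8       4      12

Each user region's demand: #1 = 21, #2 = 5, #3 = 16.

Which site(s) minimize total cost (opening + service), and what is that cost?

For any fixed open set, each user region goes to its cheapest open site; total = fixed + service.
{A, D}: #1→A 3·21=63, #2→D 4·5=20, #3→A 6·16=96. Service 179; fixed 52; total 231.
{A}: service 224 + fixed 25 = 249
{A, C, D}: service 158 + fixed 106 = 264
{A, B, C, D}: service 158 + fixed 165 = 323
No other subset beats 231.

Open A and D; minimum total cost 231.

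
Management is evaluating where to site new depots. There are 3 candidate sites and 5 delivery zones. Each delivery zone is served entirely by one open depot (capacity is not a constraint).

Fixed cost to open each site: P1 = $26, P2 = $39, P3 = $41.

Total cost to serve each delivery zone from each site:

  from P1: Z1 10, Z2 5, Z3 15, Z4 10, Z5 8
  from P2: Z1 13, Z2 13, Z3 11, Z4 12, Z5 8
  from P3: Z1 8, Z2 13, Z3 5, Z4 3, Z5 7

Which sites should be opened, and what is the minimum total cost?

Open P1 only; minimum total cost 74.

For any fixed open set, each delivery zone goes to its cheapest open site; total = fixed + service.
{P1}: Z1→P1 10, Z2→P1 5, Z3→P1 15, Z4→P1 10, Z5→P1 8. Service 48; fixed 26; total 74.
{P3}: Z1→P3 8, Z2→P3 13, Z3→P3 5, Z4→P3 3, Z5→P3 7. Service 36; fixed 41; total 77.
{P1, P3}: service 28 + fixed 67 = 95
{P1, P2, P3}: Z1→P3 8, Z2→P1 5, Z3→P3 5, Z4→P3 3, Z5→P3 7. Service 28; fixed 106; total 134.
No other subset beats 74.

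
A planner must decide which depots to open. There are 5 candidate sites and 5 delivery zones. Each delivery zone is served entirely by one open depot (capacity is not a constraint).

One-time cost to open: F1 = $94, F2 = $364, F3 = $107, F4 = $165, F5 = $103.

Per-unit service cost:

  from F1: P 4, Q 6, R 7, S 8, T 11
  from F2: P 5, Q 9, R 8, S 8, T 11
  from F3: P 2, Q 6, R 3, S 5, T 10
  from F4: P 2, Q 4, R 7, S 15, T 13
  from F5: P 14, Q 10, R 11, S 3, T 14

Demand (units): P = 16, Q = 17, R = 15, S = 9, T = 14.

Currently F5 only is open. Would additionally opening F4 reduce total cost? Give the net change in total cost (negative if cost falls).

Yes — net change −203 (cost falls by 203).

Current service cost with {F5}: 782.
Adding F4: each delivery zone re-picks its cheapest; new service cost 414, saving 368.
Extra fixed cost: 165. Net change = 165 − 368 = -203.
(Totals: 885 → 682.)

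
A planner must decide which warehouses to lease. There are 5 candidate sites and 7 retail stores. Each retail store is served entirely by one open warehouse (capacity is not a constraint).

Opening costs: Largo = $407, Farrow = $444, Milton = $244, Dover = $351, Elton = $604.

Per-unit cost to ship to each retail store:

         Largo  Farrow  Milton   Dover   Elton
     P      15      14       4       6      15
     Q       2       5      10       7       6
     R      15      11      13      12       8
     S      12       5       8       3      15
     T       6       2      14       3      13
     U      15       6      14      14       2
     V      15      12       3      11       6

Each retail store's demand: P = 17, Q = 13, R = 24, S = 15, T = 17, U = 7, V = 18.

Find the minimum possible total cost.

For any fixed open set, each retail store goes to its cheapest open site; total = fixed + service.
{Dover}: P→Dover 6·17=102, Q→Dover 7·13=91, R→Dover 12·24=288, S→Dover 3·15=45, T→Dover 3·17=51, U→Dover 14·7=98, V→Dover 11·18=198. Service 873; fixed 351; total 1224.
{Milton}: service 1020 + fixed 244 = 1264
{Farrow, Milton}: service 602 + fixed 688 = 1290
{Largo, Farrow, Milton, Dover, Elton}: service 433 + fixed 2050 = 2483
No other subset beats 1224.

Minimum total cost: 1224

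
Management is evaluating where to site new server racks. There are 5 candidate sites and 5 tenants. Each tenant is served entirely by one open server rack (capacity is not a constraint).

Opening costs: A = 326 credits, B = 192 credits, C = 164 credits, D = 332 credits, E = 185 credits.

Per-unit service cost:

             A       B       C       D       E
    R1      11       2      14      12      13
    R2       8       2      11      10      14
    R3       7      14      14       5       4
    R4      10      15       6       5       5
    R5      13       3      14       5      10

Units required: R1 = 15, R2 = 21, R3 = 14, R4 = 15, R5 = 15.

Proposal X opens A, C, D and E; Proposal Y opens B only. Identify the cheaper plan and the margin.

Proposal Y is cheaper by 816.

Proposal X: {A, C, D, E}: R1→A 11·15=165, R2→A 8·21=168, R3→E 4·14=56, R4→D 5·15=75, R5→D 5·15=75. Service 539; fixed 1007; total 1546.
Proposal Y: {B}: R1→B 2·15=30, R2→B 2·21=42, R3→B 14·14=196, R4→B 15·15=225, R5→B 3·15=45. Service 538; fixed 192; total 730.
Difference: |1546 − 730| = 816.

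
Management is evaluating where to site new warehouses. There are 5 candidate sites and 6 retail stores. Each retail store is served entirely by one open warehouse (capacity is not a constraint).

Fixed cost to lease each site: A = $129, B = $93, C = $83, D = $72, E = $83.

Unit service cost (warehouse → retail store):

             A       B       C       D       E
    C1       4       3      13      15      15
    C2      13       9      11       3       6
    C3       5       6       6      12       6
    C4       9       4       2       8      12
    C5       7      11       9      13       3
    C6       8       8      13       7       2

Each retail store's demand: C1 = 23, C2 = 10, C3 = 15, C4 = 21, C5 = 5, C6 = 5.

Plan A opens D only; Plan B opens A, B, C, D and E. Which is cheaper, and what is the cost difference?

Plan A: {D}: C1→D 15·23=345, C2→D 3·10=30, C3→D 12·15=180, C4→D 8·21=168, C5→D 13·5=65, C6→D 7·5=35. Service 823; fixed 72; total 895.
Plan B: {A, B, C, D, E}: C1→B 3·23=69, C2→D 3·10=30, C3→A 5·15=75, C4→C 2·21=42, C5→E 3·5=15, C6→E 2·5=10. Service 241; fixed 460; total 701.
Difference: |895 − 701| = 194.

Plan B is cheaper by 194.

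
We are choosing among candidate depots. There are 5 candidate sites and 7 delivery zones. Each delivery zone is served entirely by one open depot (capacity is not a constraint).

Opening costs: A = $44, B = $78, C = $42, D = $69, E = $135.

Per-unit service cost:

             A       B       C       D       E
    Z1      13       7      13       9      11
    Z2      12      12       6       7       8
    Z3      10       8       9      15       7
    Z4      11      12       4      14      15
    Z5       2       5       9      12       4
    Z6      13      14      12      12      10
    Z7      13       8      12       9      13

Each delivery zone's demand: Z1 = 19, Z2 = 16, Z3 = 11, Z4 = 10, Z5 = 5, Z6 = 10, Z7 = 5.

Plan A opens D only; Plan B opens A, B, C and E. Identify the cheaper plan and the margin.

Plan A: {D}: Z1→D 9·19=171, Z2→D 7·16=112, Z3→D 15·11=165, Z4→D 14·10=140, Z5→D 12·5=60, Z6→D 12·10=120, Z7→D 9·5=45. Service 813; fixed 69; total 882.
Plan B: {A, B, C, E}: Z1→B 7·19=133, Z2→C 6·16=96, Z3→E 7·11=77, Z4→C 4·10=40, Z5→A 2·5=10, Z6→E 10·10=100, Z7→B 8·5=40. Service 496; fixed 299; total 795.
Difference: |882 − 795| = 87.

Plan B is cheaper by 87.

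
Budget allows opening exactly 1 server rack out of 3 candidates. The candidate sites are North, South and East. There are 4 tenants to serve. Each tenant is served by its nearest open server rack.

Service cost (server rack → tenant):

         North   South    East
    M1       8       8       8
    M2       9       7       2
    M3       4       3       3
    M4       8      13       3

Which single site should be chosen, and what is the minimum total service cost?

With exactly 1 open, each tenant uses its cheapest among the chosen.
{East}: M1→East 8, M2→East 2, M3→East 3, M4→East 3. Service cost 16.
{North}: service cost 29
{South}: service cost 31
Among all 3 size-1 choices, {East} is lowest.

Choose East only; total service cost 16.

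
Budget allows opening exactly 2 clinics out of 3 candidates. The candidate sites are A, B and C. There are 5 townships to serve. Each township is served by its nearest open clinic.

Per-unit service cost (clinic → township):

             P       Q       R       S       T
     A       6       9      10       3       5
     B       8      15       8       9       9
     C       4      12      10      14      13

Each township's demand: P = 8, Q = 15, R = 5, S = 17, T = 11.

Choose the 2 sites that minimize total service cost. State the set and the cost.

Choose A and C; total service cost 323.

With exactly 2 open, each township uses its cheapest among the chosen.
{A, C}: P→C 4·8=32, Q→A 9·15=135, R→A 10·5=50, S→A 3·17=51, T→A 5·11=55. Service cost 323.
{A, B}: service cost 329
{B, C}: service cost 504
Among all 3 size-2 choices, {A, C} is lowest.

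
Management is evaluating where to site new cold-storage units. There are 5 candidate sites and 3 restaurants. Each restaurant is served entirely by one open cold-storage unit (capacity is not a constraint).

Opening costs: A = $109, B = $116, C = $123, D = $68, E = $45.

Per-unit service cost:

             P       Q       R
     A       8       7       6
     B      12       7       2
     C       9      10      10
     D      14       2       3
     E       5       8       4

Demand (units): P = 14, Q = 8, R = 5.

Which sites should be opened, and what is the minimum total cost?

For any fixed open set, each restaurant goes to its cheapest open site; total = fixed + service.
{E}: P→E 5·14=70, Q→E 8·8=64, R→E 4·5=20. Service 154; fixed 45; total 199.
{D, E}: service 101 + fixed 113 = 214
{D}: P→D 14·14=196, Q→D 2·8=16, R→D 3·5=15. Service 227; fixed 68; total 295.
{A, B, C, D, E}: service 96 + fixed 461 = 557
No other subset beats 199.

Open E only; minimum total cost 199.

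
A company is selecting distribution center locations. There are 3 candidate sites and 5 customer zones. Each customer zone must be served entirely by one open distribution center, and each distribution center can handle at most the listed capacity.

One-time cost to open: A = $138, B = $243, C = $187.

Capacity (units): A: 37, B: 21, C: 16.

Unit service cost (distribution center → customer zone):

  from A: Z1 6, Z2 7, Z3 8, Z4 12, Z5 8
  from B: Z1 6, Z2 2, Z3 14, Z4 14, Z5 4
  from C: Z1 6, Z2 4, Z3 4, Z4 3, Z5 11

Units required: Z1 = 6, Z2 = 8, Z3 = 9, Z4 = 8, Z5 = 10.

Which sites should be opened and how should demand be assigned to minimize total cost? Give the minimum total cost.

Open {A, C}: Z1→A 6·6=36, Z2→C 4·8=32, Z3→A 8·9=72, Z4→C 3·8=24, Z5→A 8·10=80.
Loads: A carries 25/37, C carries 16/16. Service 244; fixed 325; total 569.
Next best feasible plan costs 593.

Minimum total cost: 569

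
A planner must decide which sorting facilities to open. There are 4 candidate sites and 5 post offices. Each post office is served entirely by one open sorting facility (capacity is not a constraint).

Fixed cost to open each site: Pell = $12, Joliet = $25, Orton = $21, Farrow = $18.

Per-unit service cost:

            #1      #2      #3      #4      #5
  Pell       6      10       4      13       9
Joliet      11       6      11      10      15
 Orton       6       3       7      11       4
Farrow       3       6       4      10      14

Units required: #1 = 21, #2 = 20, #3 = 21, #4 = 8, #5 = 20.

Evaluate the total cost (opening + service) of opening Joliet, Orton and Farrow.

Total cost: 431

Each post office is assigned to its cheapest site among the open ones.
{Joliet, Orton, Farrow}: #1→Farrow 3·21=63, #2→Orton 3·20=60, #3→Farrow 4·21=84, #4→Joliet 10·8=80, #5→Orton 4·20=80. Service 367; fixed 64; total 431.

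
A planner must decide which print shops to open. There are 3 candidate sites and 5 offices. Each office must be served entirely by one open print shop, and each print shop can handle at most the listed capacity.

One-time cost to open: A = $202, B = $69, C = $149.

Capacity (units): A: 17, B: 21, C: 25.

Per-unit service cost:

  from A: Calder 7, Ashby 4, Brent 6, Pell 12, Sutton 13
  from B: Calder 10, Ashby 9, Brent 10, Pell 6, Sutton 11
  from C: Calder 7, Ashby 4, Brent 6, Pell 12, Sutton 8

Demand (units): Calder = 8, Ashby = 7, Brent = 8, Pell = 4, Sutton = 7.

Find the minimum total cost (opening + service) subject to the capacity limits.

Open {B, C}: Calder→C 7·8=56, Ashby→C 4·7=28, Brent→C 6·8=48, Pell→B 6·4=24, Sutton→B 11·7=77.
Loads: B carries 11/21, C carries 23/25. Service 233; fixed 218; total 451.
Next best feasible plan costs 454.

Minimum total cost: 451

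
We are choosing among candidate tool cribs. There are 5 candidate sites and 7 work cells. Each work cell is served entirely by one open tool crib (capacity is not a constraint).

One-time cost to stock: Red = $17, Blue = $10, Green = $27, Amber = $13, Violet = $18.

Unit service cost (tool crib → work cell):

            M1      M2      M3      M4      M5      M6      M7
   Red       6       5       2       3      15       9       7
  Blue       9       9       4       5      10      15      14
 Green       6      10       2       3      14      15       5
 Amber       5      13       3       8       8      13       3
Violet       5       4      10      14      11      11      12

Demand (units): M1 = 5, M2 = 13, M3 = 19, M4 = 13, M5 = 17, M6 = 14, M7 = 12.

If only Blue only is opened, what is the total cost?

Total cost: 861

Each work cell is assigned to its cheapest site among the open ones.
{Blue}: M1→Blue 9·5=45, M2→Blue 9·13=117, M3→Blue 4·19=76, M4→Blue 5·13=65, M5→Blue 10·17=170, M6→Blue 15·14=210, M7→Blue 14·12=168. Service 851; fixed 10; total 861.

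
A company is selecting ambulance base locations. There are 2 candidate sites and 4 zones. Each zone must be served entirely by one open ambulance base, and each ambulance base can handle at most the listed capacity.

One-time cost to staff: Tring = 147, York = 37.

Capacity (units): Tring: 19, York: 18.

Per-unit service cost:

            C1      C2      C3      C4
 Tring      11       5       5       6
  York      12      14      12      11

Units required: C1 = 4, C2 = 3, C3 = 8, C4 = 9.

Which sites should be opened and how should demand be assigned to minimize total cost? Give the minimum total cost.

Open {Tring, York}: C1→York 12·4=48, C2→York 14·3=42, C3→Tring 5·8=40, C4→Tring 6·9=54.
Loads: Tring carries 17/19, York carries 7/18. Service 184; fixed 184; total 368.
Next best feasible plan costs 382.

Minimum total cost: 368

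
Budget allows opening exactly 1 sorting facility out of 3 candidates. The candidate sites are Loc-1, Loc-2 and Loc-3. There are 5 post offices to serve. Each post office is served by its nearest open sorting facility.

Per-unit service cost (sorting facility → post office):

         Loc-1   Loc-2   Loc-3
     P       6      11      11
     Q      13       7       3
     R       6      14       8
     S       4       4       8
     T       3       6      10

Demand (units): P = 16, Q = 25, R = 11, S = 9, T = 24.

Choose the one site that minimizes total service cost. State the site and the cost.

Choose Loc-1 only; total service cost 595.

With exactly 1 open, each post office uses its cheapest among the chosen.
{Loc-1}: P→Loc-1 6·16=96, Q→Loc-1 13·25=325, R→Loc-1 6·11=66, S→Loc-1 4·9=36, T→Loc-1 3·24=72. Service cost 595.
{Loc-3}: service cost 651
{Loc-2}: service cost 685
Among all 3 size-1 choices, {Loc-1} is lowest.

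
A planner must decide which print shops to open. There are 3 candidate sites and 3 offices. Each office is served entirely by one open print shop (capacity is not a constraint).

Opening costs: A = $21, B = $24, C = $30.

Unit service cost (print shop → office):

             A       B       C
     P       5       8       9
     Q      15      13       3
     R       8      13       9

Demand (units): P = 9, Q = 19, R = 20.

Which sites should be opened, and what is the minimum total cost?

For any fixed open set, each office goes to its cheapest open site; total = fixed + service.
{A, C}: P→A 5·9=45, Q→C 3·19=57, R→A 8·20=160. Service 262; fixed 51; total 313.
{A, B, C}: service 262 + fixed 75 = 337
{C}: service 318 + fixed 30 = 348
{A}: service 490 + fixed 21 = 511
No other subset beats 313.

Open A and C; minimum total cost 313.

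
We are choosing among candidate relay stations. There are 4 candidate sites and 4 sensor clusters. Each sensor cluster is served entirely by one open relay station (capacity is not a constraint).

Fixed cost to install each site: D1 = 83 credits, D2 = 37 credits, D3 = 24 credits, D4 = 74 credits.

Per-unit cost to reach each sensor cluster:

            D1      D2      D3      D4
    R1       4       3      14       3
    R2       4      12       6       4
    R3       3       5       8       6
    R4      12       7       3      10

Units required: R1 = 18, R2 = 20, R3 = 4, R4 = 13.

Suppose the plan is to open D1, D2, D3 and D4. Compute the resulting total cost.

Each sensor cluster is assigned to its cheapest site among the open ones.
{D1, D2, D3, D4}: R1→D2 3·18=54, R2→D1 4·20=80, R3→D1 3·4=12, R4→D3 3·13=39. Service 185; fixed 218; total 403.

Total cost: 403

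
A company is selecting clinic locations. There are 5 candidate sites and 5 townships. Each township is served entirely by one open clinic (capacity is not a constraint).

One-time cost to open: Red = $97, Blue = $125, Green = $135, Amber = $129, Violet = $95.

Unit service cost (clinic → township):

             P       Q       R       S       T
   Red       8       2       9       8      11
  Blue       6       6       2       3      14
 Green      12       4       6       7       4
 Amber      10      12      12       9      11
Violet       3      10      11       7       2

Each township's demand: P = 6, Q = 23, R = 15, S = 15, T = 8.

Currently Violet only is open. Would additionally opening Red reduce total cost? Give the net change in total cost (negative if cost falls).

Current service cost with {Violet}: 534.
Adding Red: each township re-picks its cheapest; new service cost 320, saving 214.
Extra fixed cost: 97. Net change = 97 − 214 = -117.
(Totals: 629 → 512.)

Yes — net change −117 (cost falls by 117).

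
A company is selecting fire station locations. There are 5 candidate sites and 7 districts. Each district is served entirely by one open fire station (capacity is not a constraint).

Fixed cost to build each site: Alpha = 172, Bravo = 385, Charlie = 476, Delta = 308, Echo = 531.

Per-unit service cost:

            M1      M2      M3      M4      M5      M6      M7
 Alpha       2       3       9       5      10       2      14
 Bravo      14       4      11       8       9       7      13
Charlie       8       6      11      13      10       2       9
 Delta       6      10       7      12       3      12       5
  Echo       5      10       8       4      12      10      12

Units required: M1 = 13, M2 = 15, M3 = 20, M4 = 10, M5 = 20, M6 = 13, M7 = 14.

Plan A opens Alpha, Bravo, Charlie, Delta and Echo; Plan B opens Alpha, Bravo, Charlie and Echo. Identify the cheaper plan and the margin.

Plan B is cheaper by 112.

Plan A: {Alpha, Bravo, Charlie, Delta, Echo}: M1→Alpha 2·13=26, M2→Alpha 3·15=45, M3→Delta 7·20=140, M4→Echo 4·10=40, M5→Delta 3·20=60, M6→Alpha 2·13=26, M7→Delta 5·14=70. Service 407; fixed 1872; total 2279.
Plan B: {Alpha, Bravo, Charlie, Echo}: M1→Alpha 2·13=26, M2→Alpha 3·15=45, M3→Echo 8·20=160, M4→Echo 4·10=40, M5→Bravo 9·20=180, M6→Alpha 2·13=26, M7→Charlie 9·14=126. Service 603; fixed 1564; total 2167.
Difference: |2279 − 2167| = 112.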